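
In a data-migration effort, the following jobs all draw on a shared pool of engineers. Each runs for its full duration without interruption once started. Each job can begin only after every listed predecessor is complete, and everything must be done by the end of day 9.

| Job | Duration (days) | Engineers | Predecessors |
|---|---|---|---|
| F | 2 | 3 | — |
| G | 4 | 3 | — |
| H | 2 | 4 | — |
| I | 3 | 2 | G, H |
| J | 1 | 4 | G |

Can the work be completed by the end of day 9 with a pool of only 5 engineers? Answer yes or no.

no

The minimum achievable peak is 6; 5 < 6, so no feasible schedule stays within the cap.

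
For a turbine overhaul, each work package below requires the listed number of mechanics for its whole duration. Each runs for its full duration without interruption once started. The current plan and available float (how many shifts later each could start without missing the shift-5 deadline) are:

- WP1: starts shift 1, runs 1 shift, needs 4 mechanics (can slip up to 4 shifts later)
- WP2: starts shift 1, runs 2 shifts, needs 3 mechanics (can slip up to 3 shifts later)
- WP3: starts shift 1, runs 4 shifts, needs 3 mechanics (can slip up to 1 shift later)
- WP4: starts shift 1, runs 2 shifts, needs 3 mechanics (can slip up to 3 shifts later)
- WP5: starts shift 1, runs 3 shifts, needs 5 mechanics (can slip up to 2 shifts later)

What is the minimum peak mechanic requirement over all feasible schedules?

Early-start (WP1@1, WP2@1, WP3@1, WP4@1, WP5@1) gives peak 18: s1:18  s2:14  s3:8  s4:3  s5:0.
Shift WP2→4, WP3→2, WP4→4.
Schedule WP1@1, WP2@4, WP3@2, WP4@4, WP5@1: s1:9  s2:8  s3:8  s4:9  s5:9 — peak 9.
Total mechanic-shifts = 43 over 5 shifts ⇒ peak ≥ ⌈43/5⌉ = 9, so 9 is optimal.

9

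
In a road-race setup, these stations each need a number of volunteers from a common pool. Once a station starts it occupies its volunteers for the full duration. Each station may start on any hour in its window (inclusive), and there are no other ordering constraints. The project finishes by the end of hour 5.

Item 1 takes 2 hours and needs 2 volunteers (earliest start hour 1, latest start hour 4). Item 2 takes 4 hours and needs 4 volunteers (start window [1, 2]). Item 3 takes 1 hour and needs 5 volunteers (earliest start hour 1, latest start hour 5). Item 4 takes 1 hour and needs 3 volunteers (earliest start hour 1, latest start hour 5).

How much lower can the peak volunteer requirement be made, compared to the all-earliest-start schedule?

7

Early-start peak: h1:14  h2:6  h3:4  h4:4  h5:0 ⇒ 14.
Leveled (Item 1@1, Item 2@1, Item 3@5, Item 4@3): h1:6  h2:6  h3:7  h4:4  h5:5 ⇒ 7.
Reduction 14 − 7 = 7.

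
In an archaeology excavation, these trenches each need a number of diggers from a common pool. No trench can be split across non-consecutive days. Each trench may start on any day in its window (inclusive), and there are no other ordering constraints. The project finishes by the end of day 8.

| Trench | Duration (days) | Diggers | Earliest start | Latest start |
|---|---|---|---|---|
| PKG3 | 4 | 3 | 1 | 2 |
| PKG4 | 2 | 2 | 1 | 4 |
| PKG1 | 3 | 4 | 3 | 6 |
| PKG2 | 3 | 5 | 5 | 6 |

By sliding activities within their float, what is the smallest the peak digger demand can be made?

Early-start (PKG3@1, PKG4@1, PKG1@3, PKG2@5) gives peak 9: d1:5  d2:5  d3:7  d4:7  d5:9  d6:5  d7:5  d8:0.
Shift PKG2→6.
Schedule PKG3@1, PKG4@1, PKG1@3, PKG2@6: d1:5  d2:5  d3:7  d4:7  d5:4  d6:5  d7:5  d8:5 — peak 7.

7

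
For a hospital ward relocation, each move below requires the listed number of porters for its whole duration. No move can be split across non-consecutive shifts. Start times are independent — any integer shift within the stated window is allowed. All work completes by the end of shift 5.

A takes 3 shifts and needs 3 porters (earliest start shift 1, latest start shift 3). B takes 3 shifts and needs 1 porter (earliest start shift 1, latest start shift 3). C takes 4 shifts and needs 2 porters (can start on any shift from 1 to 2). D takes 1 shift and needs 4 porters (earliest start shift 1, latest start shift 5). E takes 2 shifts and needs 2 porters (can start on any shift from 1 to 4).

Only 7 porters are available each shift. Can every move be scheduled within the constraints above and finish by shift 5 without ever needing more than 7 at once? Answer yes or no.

yes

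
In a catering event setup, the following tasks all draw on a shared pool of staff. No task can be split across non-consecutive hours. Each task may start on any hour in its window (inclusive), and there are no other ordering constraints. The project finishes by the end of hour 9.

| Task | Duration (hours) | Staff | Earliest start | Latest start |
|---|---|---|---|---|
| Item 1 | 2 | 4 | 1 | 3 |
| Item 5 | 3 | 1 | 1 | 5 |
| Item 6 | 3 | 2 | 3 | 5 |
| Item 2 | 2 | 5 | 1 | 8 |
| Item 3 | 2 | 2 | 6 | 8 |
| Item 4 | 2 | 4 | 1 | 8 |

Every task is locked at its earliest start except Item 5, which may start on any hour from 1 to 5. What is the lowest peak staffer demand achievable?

13

Item 5@1: h1:14  h2:14  h3:3  h4:2  h5:2  h6:2  h7:2  h8:0  h9:0 → peak 14
Item 5@2: h1:13  h2:14  h3:3  h4:3  h5:2  h6:2  h7:2  h8:0  h9:0 → peak 14
Item 5@3: h1:13  h2:13  h3:3  h4:3  h5:3  h6:2  h7:2  h8:0  h9:0 → peak 13
Item 5@4: h1:13  h2:13  h3:2  h4:3  h5:3  h6:3  h7:2  h8:0  h9:0 → peak 13
Item 5@5: h1:13  h2:13  h3:2  h4:2  h5:3  h6:3  h7:3  h8:0  h9:0 → peak 13
Best is Item 5@3, peak 13.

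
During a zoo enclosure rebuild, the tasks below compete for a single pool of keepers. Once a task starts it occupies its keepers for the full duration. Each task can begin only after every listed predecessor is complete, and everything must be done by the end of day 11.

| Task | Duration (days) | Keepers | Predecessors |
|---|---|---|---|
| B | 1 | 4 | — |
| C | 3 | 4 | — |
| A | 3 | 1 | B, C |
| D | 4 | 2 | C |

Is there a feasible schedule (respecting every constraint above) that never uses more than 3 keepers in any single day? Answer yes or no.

no

The minimum achievable peak is 4; 3 < 4, so no feasible schedule stays within the cap.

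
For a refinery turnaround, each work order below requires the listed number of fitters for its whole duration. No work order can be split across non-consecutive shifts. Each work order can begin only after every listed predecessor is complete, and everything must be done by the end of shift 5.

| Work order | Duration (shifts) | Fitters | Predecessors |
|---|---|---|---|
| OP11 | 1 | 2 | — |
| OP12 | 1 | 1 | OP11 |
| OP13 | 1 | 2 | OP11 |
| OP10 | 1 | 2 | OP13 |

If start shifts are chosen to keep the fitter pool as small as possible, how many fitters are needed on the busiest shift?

2

Early-start (OP11@1, OP12@2, OP13@2, OP10@3) gives peak 3: s1:2  s2:3  s3:2  s4:0  s5:0.
Shift OP13→3, OP10→4.
Schedule OP11@1, OP12@2, OP13@3, OP10@4: s1:2  s2:1  s3:2  s4:2  s5:0 — peak 2.
Total fitter-shifts = 7 over 5 shifts ⇒ peak ≥ ⌈7/5⌉ = 2, so 2 is optimal.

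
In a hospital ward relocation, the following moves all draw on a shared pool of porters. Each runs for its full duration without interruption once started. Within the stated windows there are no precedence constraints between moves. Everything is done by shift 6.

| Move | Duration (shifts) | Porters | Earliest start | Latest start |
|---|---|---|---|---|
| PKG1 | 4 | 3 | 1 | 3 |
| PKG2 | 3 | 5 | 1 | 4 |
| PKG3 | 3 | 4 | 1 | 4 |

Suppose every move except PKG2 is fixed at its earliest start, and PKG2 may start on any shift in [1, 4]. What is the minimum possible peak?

PKG2@1: s1:12  s2:12  s3:12  s4:3  s5:0  s6:0 → peak 12
PKG2@2: s1:7  s2:12  s3:12  s4:8  s5:0  s6:0 → peak 12
PKG2@3: s1:7  s2:7  s3:12  s4:8  s5:5  s6:0 → peak 12
PKG2@4: s1:7  s2:7  s3:7  s4:8  s5:5  s6:5 → peak 8
Best is PKG2@4, peak 8.

8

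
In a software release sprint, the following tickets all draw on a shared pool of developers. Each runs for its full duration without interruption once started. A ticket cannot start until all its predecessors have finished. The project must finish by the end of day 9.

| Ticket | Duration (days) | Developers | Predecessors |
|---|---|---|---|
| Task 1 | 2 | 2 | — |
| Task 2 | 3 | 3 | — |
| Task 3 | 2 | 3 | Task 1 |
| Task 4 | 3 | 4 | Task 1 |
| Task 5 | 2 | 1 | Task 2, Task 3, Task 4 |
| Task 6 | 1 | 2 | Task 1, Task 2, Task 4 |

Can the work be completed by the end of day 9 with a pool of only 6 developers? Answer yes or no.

Schedule Task 1@1, Task 2@1, Task 3@3, Task 4@5, Task 5@8, Task 6@8: d1:5  d2:5  d3:6  d4:3  d5:4  d6:4  d7:4  d8:3  d9:1 — peak 6 ≤ 6.

yes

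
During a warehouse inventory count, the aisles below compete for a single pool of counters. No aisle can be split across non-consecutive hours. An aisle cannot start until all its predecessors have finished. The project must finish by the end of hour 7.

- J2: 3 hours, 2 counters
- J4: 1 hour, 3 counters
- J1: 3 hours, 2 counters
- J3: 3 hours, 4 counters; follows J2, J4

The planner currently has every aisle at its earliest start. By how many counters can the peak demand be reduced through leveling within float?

3

Early-start peak: h1:7  h2:4  h3:4  h4:4  h5:4  h6:4  h7:0 ⇒ 7.
Leveled (J2@1, J4@4, J1@1, J3@5): h1:4  h2:4  h3:4  h4:3  h5:4  h6:4  h7:4 ⇒ 4.
Reduction 7 − 4 = 3.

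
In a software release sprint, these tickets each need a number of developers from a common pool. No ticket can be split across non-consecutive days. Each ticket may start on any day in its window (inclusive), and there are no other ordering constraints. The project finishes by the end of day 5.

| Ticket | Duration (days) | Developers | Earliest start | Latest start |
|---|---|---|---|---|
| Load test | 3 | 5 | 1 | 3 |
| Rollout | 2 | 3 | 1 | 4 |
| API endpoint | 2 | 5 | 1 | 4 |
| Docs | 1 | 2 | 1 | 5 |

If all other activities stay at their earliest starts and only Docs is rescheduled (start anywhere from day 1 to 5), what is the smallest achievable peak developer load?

13

Docs@1: d1:15  d2:13  d3:5  d4:0  d5:0 → peak 15
Docs@2: d1:13  d2:15  d3:5  d4:0  d5:0 → peak 15
Docs@3: d1:13  d2:13  d3:7  d4:0  d5:0 → peak 13
Docs@4: d1:13  d2:13  d3:5  d4:2  d5:0 → peak 13
Docs@5: d1:13  d2:13  d3:5  d4:0  d5:2 → peak 13
Best is Docs@3, peak 13.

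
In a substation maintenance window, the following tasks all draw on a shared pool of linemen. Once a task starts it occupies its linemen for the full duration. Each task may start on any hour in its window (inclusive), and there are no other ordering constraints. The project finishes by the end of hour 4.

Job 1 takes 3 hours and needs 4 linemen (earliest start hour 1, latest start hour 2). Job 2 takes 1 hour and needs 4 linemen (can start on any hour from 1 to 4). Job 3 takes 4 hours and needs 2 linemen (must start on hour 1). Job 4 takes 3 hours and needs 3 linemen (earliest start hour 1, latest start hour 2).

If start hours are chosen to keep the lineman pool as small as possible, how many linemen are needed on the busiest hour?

Early-start (Job 1@1, Job 2@1, Job 3@1, Job 4@1) gives peak 13: h1:13  h2:9  h3:9  h4:2.
Shift Job 2→4.
Schedule Job 1@1, Job 2@4, Job 3@1, Job 4@1: h1:9  h2:9  h3:9  h4:6 — peak 9.
Total lineman-hours = 33 over 4 hours ⇒ peak ≥ ⌈33/4⌉ = 9, so 9 is optimal.

9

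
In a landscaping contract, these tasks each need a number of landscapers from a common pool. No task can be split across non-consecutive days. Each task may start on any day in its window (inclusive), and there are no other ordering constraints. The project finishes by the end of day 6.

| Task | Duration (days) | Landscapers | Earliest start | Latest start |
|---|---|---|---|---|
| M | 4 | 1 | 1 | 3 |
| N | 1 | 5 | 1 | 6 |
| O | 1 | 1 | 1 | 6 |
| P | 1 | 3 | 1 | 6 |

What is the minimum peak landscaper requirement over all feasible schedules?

5

Early-start (M@1, N@1, O@1, P@1) gives peak 10: d1:10  d2:1  d3:1  d4:1  d5:0  d6:0.
Shift N→5.
Schedule M@1, N@5, O@1, P@1: d1:5  d2:1  d3:1  d4:1  d5:5  d6:0 — peak 5.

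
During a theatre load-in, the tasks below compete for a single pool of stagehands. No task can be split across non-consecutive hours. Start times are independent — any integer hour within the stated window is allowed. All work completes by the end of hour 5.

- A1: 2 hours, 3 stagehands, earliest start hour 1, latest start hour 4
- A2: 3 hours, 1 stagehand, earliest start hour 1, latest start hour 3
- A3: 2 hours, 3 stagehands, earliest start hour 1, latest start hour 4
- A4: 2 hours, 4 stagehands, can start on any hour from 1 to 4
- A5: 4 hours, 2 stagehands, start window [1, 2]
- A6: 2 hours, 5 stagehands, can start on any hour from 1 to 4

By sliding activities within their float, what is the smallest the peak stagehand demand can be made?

Early-start (A1@1, A2@1, A3@1, A4@1, A5@1, A6@1) gives peak 18: h1:18  h2:18  h3:3  h4:2  h5:0.
Shift A3→3, A6→4.
Schedule A1@1, A2@1, A3@3, A4@1, A5@1, A6@4: h1:10  h2:10  h3:6  h4:10  h5:5 — peak 10.

10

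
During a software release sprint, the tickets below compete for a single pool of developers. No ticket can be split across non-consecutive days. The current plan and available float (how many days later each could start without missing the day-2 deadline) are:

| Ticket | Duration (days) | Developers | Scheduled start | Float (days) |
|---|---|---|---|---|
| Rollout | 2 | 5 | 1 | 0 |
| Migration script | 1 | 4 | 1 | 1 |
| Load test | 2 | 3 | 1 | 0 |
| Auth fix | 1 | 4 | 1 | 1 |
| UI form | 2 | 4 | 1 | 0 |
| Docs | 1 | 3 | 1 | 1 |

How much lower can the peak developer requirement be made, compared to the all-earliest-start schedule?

Early-start peak: d1:23  d2:12 ⇒ 23.
Leveled (Rollout@1, Migration script@1, Load test@1, Auth fix@2, UI form@1, Docs@1): d1:19  d2:16 ⇒ 19.
Reduction 23 − 19 = 4.

4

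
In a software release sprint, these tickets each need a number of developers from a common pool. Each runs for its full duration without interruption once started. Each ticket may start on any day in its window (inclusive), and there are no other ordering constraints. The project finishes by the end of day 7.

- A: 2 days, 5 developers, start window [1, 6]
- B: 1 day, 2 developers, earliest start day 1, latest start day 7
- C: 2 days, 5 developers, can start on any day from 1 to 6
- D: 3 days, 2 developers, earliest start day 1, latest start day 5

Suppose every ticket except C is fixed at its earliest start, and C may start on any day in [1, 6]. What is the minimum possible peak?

9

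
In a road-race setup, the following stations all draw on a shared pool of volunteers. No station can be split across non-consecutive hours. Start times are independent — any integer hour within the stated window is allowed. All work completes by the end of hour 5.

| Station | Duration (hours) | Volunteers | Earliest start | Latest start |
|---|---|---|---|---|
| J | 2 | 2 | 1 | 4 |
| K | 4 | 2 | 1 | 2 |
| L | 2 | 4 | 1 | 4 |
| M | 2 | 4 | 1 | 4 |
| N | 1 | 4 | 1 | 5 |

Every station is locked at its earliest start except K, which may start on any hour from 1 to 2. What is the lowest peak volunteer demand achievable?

K@1: h1:16  h2:12  h3:2  h4:2  h5:0 → peak 16
K@2: h1:14  h2:12  h3:2  h4:2  h5:2 → peak 14
Best is K@2, peak 14.

14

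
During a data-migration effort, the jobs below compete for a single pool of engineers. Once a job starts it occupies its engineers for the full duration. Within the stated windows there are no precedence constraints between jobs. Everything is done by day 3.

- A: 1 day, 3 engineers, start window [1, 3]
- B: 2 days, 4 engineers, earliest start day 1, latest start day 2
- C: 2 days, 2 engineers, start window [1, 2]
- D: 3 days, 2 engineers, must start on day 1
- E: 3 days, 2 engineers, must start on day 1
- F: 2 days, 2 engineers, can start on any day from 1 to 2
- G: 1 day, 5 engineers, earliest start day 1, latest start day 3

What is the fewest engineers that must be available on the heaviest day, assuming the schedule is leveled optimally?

12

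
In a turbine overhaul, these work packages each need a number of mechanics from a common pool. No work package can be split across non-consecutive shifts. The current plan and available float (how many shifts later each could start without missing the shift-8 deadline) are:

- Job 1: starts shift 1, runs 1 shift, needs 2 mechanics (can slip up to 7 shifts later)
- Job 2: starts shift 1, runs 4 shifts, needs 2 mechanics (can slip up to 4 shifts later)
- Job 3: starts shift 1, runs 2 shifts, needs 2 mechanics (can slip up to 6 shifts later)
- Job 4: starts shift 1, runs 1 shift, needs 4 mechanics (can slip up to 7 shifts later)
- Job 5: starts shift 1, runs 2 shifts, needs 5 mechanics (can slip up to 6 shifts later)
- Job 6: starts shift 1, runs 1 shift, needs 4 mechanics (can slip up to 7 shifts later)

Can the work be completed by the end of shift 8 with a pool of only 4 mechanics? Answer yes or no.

The minimum achievable peak is 5; 4 < 5, so no feasible schedule stays within the cap.

no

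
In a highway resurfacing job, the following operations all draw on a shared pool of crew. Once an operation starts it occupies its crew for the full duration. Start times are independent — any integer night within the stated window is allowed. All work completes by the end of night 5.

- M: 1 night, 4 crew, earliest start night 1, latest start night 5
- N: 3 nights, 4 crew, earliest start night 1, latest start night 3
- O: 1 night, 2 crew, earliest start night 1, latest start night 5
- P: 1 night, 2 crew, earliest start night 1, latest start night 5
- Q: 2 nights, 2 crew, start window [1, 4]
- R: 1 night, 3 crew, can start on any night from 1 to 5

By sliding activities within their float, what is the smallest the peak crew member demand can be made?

Early-start (M@1, N@1, O@1, P@1, Q@1, R@1) gives peak 17: n1:17  n2:6  n3:4  n4:0  n5:0.
Shift N→2, P→2, Q→3, R→5.
Schedule M@1, N@2, O@1, P@2, Q@3, R@5: n1:6  n2:6  n3:6  n4:6  n5:3 — peak 6.
Total crew member-nights = 27 over 5 nights ⇒ peak ≥ ⌈27/5⌉ = 6, so 6 is optimal.

6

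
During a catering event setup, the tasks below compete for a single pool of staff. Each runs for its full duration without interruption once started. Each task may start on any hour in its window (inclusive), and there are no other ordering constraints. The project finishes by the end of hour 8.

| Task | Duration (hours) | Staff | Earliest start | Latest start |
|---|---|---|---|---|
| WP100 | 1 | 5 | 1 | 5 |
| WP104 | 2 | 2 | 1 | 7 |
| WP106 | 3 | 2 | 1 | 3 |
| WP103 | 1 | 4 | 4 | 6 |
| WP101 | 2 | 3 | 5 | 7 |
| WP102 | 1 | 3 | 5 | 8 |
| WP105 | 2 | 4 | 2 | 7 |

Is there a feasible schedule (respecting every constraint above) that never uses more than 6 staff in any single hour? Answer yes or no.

yes

Schedule WP100@1, WP104@2, WP106@2, WP103@4, WP101@5, WP102@5, WP105@7: h1:5  h2:4  h3:4  h4:6  h5:6  h6:3  h7:4  h8:4 — peak 6 ≤ 6.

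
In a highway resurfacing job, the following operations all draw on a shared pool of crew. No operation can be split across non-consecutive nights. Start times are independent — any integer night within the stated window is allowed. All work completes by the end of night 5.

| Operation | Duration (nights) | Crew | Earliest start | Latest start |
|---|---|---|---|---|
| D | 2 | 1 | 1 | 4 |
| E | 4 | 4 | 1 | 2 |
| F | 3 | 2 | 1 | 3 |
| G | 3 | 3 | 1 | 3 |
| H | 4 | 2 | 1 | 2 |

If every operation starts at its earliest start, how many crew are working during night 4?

At early start, night 4 has: E, H.
Demand: 4 + 2 = 6.

6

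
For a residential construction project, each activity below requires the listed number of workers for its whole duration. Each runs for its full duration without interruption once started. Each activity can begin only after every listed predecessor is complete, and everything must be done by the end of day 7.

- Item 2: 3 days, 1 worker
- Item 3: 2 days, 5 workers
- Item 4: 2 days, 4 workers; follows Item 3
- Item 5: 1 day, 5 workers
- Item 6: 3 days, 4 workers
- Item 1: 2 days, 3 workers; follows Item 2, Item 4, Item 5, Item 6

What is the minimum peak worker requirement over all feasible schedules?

Early-start (Item 2@1, Item 3@1, Item 4@3, Item 5@1, Item 6@1, Item 1@5) gives peak 15: d1:15  d2:10  d3:9  d4:4  d5:3  d6:3  d7:0.
Shift Item 5→5, Item 6→3, Item 1→6.
Schedule Item 2@1, Item 3@1, Item 4@3, Item 5@5, Item 6@3, Item 1@6: d1:6  d2:6  d3:9  d4:8  d5:9  d6:3  d7:3 — peak 9.

9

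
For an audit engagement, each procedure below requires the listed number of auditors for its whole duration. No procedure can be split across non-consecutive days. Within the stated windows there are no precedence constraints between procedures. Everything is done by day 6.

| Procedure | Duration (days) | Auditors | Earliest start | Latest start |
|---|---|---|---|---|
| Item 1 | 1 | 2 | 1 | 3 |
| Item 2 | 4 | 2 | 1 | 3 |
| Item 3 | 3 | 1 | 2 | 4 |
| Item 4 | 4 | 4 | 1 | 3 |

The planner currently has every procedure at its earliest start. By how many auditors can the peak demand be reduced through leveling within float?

Early-start peak: d1:8  d2:7  d3:7  d4:7  d5:0  d6:0 ⇒ 8.
Leveled (Item 1@1, Item 2@1, Item 3@2, Item 4@2): d1:4  d2:7  d3:7  d4:7  d5:4  d6:0 ⇒ 7.
Reduction 8 − 7 = 1.

1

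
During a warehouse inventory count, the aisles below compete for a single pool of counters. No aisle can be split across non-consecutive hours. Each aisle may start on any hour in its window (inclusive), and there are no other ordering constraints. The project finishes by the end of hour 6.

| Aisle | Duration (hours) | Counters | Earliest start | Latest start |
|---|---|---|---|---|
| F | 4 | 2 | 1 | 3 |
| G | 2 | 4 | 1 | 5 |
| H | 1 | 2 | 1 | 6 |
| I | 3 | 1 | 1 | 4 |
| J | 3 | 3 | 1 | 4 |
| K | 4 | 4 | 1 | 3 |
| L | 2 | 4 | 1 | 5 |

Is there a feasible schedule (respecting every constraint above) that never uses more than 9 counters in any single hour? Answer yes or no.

Schedule F@1, G@1, H@4, I@4, J@1, K@3, L@5: h1:9  h2:9  h3:9  h4:9  h5:9  h6:9 — peak 9 ≤ 9.

yes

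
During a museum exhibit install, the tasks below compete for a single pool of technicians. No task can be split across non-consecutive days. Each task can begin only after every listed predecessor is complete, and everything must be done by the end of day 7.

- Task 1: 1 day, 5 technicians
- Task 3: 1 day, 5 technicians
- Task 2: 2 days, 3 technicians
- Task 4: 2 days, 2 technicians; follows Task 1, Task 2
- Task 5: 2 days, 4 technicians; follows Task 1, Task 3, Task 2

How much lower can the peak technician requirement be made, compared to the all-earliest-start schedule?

Early-start peak: d1:13  d2:3  d3:6  d4:6  d5:0  d6:0  d7:0 ⇒ 13.
Leveled (Task 1@1, Task 3@2, Task 2@3, Task 4@5, Task 5@5): d1:5  d2:5  d3:3  d4:3  d5:6  d6:6  d7:0 ⇒ 6.
Reduction 13 − 6 = 7.

7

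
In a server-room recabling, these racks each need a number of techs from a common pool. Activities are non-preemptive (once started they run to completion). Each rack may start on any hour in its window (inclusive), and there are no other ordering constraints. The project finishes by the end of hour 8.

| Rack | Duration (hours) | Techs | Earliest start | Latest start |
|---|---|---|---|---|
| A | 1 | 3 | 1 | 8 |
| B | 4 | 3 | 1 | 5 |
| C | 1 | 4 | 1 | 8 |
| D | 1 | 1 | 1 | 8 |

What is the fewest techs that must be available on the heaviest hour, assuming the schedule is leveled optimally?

Early-start (A@1, B@1, C@1, D@1) gives peak 11: h1:11  h2:3  h3:3  h4:3  h5:0  h6:0  h7:0  h8:0.
Shift B→2, C→6.
Schedule A@1, B@2, C@6, D@1: h1:4  h2:3  h3:3  h4:3  h5:3  h6:4  h7:0  h8:0 — peak 4.

4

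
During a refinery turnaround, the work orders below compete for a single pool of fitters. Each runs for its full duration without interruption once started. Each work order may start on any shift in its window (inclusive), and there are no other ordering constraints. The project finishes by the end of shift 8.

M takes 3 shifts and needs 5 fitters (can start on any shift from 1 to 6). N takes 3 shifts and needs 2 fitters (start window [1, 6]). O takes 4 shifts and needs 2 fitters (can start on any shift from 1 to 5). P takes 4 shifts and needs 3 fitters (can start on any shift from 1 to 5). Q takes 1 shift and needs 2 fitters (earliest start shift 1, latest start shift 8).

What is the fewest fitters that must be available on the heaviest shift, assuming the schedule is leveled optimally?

7

Early-start (M@1, N@1, O@1, P@1, Q@1) gives peak 14: s1:14  s2:12  s3:12  s4:5  s5:0  s6:0  s7:0  s8:0.
Shift O→4, P→4, Q→4.
Schedule M@1, N@1, O@4, P@4, Q@4: s1:7  s2:7  s3:7  s4:7  s5:5  s6:5  s7:5  s8:0 — peak 7.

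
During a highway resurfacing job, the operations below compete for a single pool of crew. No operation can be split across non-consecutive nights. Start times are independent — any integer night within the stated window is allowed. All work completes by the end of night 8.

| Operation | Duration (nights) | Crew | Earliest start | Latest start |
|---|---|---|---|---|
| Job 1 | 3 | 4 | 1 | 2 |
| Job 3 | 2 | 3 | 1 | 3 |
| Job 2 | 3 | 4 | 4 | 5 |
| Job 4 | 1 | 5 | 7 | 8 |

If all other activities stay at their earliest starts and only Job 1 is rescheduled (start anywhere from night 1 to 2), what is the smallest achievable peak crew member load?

7

Job 1@1: n1:7  n2:7  n3:4  n4:4  n5:4  n6:4  n7:5  n8:0 → peak 7
Job 1@2: n1:3  n2:7  n3:4  n4:8  n5:4  n6:4  n7:5  n8:0 → peak 8
Best is Job 1@1, peak 7.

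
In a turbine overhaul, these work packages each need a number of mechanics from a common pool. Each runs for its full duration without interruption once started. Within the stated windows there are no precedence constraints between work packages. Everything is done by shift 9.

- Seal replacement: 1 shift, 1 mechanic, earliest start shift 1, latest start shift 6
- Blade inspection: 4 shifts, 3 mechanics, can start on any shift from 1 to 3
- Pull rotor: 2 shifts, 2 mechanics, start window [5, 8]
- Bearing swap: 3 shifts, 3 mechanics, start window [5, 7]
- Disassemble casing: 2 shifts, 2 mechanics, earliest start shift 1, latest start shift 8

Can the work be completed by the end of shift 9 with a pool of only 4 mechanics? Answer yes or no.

Schedule Seal replacement@1, Blade inspection@1, Pull rotor@5, Bearing swap@7, Disassemble casing@5: s1:4  s2:3  s3:3  s4:3  s5:4  s6:4  s7:3  s8:3  s9:3 — peak 4 ≤ 4.

yes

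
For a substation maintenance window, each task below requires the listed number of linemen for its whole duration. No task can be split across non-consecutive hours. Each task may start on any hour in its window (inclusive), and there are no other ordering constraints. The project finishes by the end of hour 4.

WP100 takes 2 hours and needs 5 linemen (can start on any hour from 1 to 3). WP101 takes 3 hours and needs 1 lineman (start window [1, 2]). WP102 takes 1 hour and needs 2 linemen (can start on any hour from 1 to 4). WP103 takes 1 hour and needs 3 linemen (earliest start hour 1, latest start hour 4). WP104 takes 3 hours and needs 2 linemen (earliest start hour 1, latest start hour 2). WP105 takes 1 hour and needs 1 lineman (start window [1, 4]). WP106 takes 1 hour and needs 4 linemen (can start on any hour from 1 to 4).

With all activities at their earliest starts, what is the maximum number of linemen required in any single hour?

Early-start schedule: WP100@1, WP101@1, WP102@1, WP103@1, WP104@1, WP105@1, WP106@1.
Load per hour: hour 1: 18, hour 2: 8, hour 3: 3, hour 4: 0.
Peak is 18.

18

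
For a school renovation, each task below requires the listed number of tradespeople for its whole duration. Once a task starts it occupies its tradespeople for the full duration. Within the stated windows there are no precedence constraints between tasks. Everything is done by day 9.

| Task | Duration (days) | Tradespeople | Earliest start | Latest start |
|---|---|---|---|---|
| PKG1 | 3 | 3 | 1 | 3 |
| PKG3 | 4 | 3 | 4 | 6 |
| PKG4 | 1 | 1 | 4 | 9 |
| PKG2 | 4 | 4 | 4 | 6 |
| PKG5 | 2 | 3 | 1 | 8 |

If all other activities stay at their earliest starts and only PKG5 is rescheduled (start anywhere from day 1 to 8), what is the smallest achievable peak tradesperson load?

PKG5@1: d1:6  d2:6  d3:3  d4:8  d5:7  d6:7  d7:7  d8:0  d9:0 → peak 8
PKG5@2: d1:3  d2:6  d3:6  d4:8  d5:7  d6:7  d7:7  d8:0  d9:0 → peak 8
PKG5@3: d1:3  d2:3  d3:6  d4:11  d5:7  d6:7  d7:7  d8:0  d9:0 → peak 11
PKG5@4: d1:3  d2:3  d3:3  d4:11  d5:10  d6:7  d7:7  d8:0  d9:0 → peak 11
PKG5@5: d1:3  d2:3  d3:3  d4:8  d5:10  d6:10  d7:7  d8:0  d9:0 → peak 10
PKG5@6: d1:3  d2:3  d3:3  d4:8  d5:7  d6:10  d7:10  d8:0  d9:0 → peak 10
PKG5@7: d1:3  d2:3  d3:3  d4:8  d5:7  d6:7  d7:10  d8:3  d9:0 → peak 10
PKG5@8: d1:3  d2:3  d3:3  d4:8  d5:7  d6:7  d7:7  d8:3  d9:3 → peak 8
Best is PKG5@1, peak 8.

8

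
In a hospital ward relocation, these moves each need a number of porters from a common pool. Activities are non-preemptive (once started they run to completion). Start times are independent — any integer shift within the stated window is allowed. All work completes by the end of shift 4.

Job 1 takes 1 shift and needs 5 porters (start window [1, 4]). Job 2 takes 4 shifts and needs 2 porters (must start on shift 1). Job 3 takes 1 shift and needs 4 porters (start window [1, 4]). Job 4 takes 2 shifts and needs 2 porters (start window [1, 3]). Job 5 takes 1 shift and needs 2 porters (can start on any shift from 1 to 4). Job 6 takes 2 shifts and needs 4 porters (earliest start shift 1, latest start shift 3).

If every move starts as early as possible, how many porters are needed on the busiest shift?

19

Early-start schedule: Job 1@1, Job 2@1, Job 3@1, Job 4@1, Job 5@1, Job 6@1.
Load per shift: shift 1: 19, shift 2: 8, shift 3: 2, shift 4: 2.
Peak is 19.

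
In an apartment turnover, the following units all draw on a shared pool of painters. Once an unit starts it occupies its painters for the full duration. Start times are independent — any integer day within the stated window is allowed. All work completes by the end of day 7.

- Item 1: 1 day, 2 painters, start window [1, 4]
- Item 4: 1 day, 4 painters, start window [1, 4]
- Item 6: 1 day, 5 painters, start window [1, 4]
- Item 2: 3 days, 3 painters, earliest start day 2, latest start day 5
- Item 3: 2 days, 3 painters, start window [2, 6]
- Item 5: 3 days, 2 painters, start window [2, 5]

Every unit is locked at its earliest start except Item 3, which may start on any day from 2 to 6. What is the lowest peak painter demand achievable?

Item 3@2: d1:11  d2:8  d3:8  d4:5  d5:0  d6:0  d7:0 → peak 11
Item 3@3: d1:11  d2:5  d3:8  d4:8  d5:0  d6:0  d7:0 → peak 11
Item 3@4: d1:11  d2:5  d3:5  d4:8  d5:3  d6:0  d7:0 → peak 11
Item 3@5: d1:11  d2:5  d3:5  d4:5  d5:3  d6:3  d7:0 → peak 11
Item 3@6: d1:11  d2:5  d3:5  d4:5  d5:0  d6:3  d7:3 → peak 11
Best is Item 3@2, peak 11.

11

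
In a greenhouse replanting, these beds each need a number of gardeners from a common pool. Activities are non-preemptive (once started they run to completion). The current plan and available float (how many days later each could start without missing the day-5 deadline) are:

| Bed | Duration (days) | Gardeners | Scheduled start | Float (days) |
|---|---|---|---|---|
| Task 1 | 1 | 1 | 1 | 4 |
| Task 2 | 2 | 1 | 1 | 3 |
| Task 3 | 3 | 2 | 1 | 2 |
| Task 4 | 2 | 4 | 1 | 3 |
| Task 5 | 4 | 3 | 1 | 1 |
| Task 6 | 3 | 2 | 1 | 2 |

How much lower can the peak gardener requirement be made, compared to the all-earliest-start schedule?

Early-start peak: d1:13  d2:12  d3:7  d4:3  d5:0 ⇒ 13.
Leveled (Task 1@1, Task 2@1, Task 3@1, Task 4@4, Task 5@2, Task 6@1): d1:6  d2:8  d3:7  d4:7  d5:7 ⇒ 8.
Reduction 13 − 8 = 5.

5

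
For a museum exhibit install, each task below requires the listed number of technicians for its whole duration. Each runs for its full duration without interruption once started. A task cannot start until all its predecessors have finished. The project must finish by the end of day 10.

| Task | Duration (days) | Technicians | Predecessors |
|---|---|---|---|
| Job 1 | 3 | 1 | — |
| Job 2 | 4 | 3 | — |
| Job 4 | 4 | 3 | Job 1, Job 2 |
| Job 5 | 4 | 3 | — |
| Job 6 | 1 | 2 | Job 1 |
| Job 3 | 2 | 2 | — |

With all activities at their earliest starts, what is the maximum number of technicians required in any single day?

9

Early-start schedule: Job 1@1, Job 2@1, Job 4@5, Job 5@1, Job 6@4, Job 3@1.
Load per day: day 1: 9, day 2: 9, day 3: 7, day 4: 8, day 5: 3, day 6: 3, day 7: 3, day 8: 3, day 9: 0, day 10: 0.
Peak is 9.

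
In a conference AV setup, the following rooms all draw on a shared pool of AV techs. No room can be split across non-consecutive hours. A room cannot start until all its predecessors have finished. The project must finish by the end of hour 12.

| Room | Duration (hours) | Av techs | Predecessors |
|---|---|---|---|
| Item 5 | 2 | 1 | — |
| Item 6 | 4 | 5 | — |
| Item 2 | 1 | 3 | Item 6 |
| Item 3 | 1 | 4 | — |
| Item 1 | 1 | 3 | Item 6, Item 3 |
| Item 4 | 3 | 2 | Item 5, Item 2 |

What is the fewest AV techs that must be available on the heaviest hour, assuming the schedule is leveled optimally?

Early-start (Item 5@1, Item 6@1, Item 2@5, Item 3@1, Item 1@5, Item 4@6) gives peak 10: h1:10  h2:6  h3:5  h4:5  h5:6  h6:2  h7:2  h8:2  h9:0  h10:0  h11:0  h12:0.
Shift Item 6→3, Item 2→7, Item 1→8, Item 4→8.
Schedule Item 5@1, Item 6@3, Item 2@7, Item 3@1, Item 1@8, Item 4@8: h1:5  h2:1  h3:5  h4:5  h5:5  h6:5  h7:3  h8:5  h9:2  h10:2  h11:0  h12:0 — peak 5.

5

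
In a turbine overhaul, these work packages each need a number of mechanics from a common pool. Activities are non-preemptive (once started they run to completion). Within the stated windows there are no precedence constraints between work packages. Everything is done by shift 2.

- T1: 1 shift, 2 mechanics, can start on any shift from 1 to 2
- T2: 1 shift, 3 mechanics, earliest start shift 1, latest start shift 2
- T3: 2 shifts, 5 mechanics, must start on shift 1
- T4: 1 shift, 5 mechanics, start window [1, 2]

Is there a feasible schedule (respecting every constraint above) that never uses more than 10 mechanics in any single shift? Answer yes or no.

yes

Schedule T1@1, T2@1, T3@1, T4@2: s1:10  s2:10 — peak 10 ≤ 10.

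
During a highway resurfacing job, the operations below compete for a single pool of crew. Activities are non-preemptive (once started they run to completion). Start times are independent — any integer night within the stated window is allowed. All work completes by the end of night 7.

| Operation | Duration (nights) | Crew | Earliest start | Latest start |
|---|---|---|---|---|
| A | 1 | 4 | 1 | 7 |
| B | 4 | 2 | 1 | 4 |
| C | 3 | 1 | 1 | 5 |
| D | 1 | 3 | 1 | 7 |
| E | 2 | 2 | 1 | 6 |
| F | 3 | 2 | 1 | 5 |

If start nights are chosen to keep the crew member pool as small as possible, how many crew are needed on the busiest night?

5

Early-start (A@1, B@1, C@1, D@1, E@1, F@1) gives peak 14: n1:14  n2:7  n3:5  n4:2  n5:0  n6:0  n7:0.
Shift B→2, D→4, E→2, F→5.
Schedule A@1, B@2, C@1, D@4, E@2, F@5: n1:5  n2:5  n3:5  n4:5  n5:4  n6:2  n7:2 — peak 5.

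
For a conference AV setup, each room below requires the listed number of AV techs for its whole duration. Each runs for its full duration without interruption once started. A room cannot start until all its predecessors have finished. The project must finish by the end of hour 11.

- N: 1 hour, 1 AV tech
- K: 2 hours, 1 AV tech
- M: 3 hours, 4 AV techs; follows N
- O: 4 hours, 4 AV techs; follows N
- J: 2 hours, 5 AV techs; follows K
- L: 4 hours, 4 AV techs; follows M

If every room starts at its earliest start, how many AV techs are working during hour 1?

At early start, hour 1 has: N, K.
Demand: 1 + 1 = 2.

2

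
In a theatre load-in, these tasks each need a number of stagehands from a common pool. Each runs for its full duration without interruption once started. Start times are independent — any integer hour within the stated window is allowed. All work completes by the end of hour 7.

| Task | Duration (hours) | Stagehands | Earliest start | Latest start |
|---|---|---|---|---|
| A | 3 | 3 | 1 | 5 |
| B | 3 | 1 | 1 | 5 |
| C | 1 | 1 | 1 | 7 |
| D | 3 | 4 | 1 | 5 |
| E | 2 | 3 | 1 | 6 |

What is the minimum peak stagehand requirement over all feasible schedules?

Early-start (A@1, B@1, C@1, D@1, E@1) gives peak 12: h1:12  h2:11  h3:8  h4:0  h5:0  h6:0  h7:0.
Shift B→3, C→3, D→4.
Schedule A@1, B@3, C@3, D@4, E@1: h1:6  h2:6  h3:5  h4:5  h5:5  h6:4  h7:0 — peak 6.

6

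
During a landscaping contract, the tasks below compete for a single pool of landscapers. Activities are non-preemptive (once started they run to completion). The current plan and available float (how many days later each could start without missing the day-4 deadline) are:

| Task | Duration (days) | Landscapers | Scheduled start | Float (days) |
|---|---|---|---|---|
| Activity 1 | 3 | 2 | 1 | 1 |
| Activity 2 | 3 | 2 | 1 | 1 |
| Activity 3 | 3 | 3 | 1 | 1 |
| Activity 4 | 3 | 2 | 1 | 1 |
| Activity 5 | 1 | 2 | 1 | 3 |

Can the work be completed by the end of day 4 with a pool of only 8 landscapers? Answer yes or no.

no

The minimum achievable peak is 9; 8 < 9, so no feasible schedule stays within the cap.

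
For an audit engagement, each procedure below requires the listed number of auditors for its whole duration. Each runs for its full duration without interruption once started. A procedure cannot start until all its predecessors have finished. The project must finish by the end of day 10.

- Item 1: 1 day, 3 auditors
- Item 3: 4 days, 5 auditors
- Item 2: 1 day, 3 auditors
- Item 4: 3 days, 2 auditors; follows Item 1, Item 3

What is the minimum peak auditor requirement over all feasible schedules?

Early-start (Item 1@1, Item 3@1, Item 2@1, Item 4@5) gives peak 11: d1:11  d2:5  d3:5  d4:5  d5:2  d6:2  d7:2  d8:0  d9:0  d10:0.
Shift Item 3→2, Item 2→6, Item 4→6.
Schedule Item 1@1, Item 3@2, Item 2@6, Item 4@6: d1:3  d2:5  d3:5  d4:5  d5:5  d6:5  d7:2  d8:2  d9:0  d10:0 — peak 5.

5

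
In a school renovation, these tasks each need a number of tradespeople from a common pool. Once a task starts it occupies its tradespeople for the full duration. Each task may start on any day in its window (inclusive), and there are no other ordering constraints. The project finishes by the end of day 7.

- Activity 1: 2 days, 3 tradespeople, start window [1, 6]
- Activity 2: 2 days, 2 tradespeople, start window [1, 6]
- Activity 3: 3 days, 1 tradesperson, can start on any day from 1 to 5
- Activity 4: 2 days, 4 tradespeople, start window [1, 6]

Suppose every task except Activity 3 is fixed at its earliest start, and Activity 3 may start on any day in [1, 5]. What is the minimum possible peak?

Activity 3@1: d1:10  d2:10  d3:1  d4:0  d5:0  d6:0  d7:0 → peak 10
Activity 3@2: d1:9  d2:10  d3:1  d4:1  d5:0  d6:0  d7:0 → peak 10
Activity 3@3: d1:9  d2:9  d3:1  d4:1  d5:1  d6:0  d7:0 → peak 9
Activity 3@4: d1:9  d2:9  d3:0  d4:1  d5:1  d6:1  d7:0 → peak 9
Activity 3@5: d1:9  d2:9  d3:0  d4:0  d5:1  d6:1  d7:1 → peak 9
Best is Activity 3@3, peak 9.

9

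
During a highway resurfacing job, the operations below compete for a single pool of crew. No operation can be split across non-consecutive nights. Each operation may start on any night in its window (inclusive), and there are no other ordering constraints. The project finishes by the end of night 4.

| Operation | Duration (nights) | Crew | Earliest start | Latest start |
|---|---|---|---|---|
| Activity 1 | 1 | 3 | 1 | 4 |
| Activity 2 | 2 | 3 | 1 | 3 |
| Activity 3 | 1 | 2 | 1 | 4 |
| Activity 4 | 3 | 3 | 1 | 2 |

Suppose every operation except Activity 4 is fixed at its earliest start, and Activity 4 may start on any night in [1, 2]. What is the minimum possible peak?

Activity 4@1: n1:11  n2:6  n3:3  n4:0 → peak 11
Activity 4@2: n1:8  n2:6  n3:3  n4:3 → peak 8
Best is Activity 4@2, peak 8.

8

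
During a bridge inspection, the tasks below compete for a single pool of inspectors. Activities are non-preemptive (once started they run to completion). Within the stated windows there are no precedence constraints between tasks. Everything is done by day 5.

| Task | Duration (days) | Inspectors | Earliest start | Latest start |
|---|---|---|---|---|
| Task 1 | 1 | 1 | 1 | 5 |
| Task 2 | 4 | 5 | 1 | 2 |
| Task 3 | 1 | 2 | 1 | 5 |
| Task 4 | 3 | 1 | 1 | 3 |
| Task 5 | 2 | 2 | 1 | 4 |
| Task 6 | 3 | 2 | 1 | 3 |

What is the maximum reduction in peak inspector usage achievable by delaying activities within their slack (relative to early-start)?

Early-start peak: d1:13  d2:10  d3:8  d4:5  d5:0 ⇒ 13.
Leveled (Task 1@1, Task 2@1, Task 3@5, Task 4@2, Task 5@1, Task 6@3): d1:8  d2:8  d3:8  d4:8  d5:4 ⇒ 8.
Reduction 13 − 8 = 5.

5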